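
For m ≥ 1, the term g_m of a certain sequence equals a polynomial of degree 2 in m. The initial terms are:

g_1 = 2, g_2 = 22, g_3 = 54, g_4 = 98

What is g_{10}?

614

1st diffs: 20, 32, 44.
2nd diffs: 12, 12 (constant).
Newton forward-difference form: g_m = 2 + 20·C(m-1,1) + 12·C(m-1,2).
At m = 10: m-1 = 9, so g_{10} = 2 + 180 + 432 = 614.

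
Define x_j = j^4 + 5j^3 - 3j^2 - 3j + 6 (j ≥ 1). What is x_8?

x_8 = 1·8^4 + 5·8^3 - 3·8^2 - 3·8 + 6 = 6446.

6446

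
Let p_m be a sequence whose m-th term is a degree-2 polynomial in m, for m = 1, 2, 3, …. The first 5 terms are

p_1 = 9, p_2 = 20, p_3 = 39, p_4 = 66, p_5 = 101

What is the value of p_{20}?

1st diffs: 11, 19, 27, 35.
2nd diffs: 8, 8, 8 (constant).
So p_m = 4m^2 - m + 6.
Evaluating at m = 20 gives p_{20} = 1586.

1586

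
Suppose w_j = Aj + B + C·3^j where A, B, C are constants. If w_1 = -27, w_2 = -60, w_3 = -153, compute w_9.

Write the equations: A + B + 3C = -27; 2A + B + 9C = -60; 3A + B + 27C = -153.
Subtracting the first from the second: A + 6C = -33.
Subtracting the second from the third: A + 18C = -93.
Solving: C = -5, A = -3, then B = -9.
Therefore w_9 = -27 + (-9) + (-5)·19683 = -98451.

-98451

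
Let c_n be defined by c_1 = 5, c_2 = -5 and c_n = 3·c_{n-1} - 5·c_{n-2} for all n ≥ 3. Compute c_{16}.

Compute successive terms:
c_3 = -40;  c_4 = -95;  c_5 = -85;  …;  c_{13} = 2165;  c_{14} = 237595;  c_{15} = 701960;  c_{16} = 917905.

917905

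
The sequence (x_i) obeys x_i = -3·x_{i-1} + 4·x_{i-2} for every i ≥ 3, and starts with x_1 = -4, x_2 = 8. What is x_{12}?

10066328

x_3 = -40; x_4 = 152; x_5 = -616; x_6 = 2456; x_7 = -9832; x_8 = 39320; x_9 = -157288; x_{10} = 629144; x_{11} = -2516584; x_{12} = 10066328.
(Characteristic roots are 1 and -4.)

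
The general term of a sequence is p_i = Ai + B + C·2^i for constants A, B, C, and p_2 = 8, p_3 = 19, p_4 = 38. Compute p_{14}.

32804

The three given values yield: 2A + B + 4C = 8; 3A + B + 8C = 19; 4A + B + 16C = 38.
Subtracting the first from the second: A + 4C = 11.
Subtracting the second from the third: A + 8C = 19.
Solving: C = 2, A = 3, then B = -6.
Therefore p_{14} = 42 + (-6) + 2·16384 = 32804.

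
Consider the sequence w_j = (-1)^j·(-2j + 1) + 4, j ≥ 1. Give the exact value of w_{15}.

33

(-1)^15 = -1; -2j + 1 at j=15 is -29; so w_{15} = 33.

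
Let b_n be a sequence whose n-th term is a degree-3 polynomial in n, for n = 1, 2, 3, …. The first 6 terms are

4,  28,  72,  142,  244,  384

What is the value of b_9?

1st diffs: 24, 44, 70, 102, 140.
2nd diffs: 20, 26, 32, 38.
3rd diffs: 6, 6, 6 (constant).
Newton forward-difference form: b_n = 4 + 24·C(n-1,1) + 20·C(n-1,2) + 6·C(n-1,3).
At n = 9: n-1 = 8, so b_9 = 4 + 192 + 560 + 336 = 1092.

1092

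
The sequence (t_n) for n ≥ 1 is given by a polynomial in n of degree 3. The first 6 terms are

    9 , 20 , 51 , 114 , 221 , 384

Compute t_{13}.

1st diffs: 11, 31, 63, 107, 163.
2nd diffs: 20, 32, 44, 56.
3rd diffs: 12, 12, 12 (constant).
So t_n = 2n^3 - 2n^2 + 3n + 6.
Evaluating at n = 13 gives t_{13} = 4101.

4101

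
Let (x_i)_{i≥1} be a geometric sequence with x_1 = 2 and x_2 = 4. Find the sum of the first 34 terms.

34359738366

Common ratio r = 2.
x_i = 2·2^(i-1).
S = 2·(2^34 - 1)/(2 - 1) = 2·(17179869184 - 1)/(1) = 34359738366.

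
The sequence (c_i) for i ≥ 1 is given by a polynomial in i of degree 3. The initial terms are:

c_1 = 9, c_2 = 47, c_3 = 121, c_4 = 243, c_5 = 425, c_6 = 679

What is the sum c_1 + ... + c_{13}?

21957

1st diffs: 38, 74, 122, 182, 254.
2nd diffs: 36, 48, 60, 72.
3rd diffs: 12, 12, 12 (constant).
So c_i = 2i^3 + 6i^2 + 6i - 5.
Continuing: …, 1017, 1451, 1993, 2655, …, c_{13} = 5481.
Summing i = 1..13 (13 terms) gives 21957.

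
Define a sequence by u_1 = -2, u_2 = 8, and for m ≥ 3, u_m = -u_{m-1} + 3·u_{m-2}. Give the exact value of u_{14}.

u_3 = -14;  u_4 = 38;  u_5 = -80;  …;  u_{11} = -12320;  u_{12} = 28418;  u_{13} = -65378;  u_{14} = 150632.

150632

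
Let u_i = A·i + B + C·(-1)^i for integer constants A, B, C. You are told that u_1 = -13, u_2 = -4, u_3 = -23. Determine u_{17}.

-93

The three given values yield: A + B - C = -13; 2A + B + C = -4; 3A + B - C = -23.
Subtracting the first from the second: A + 2C = 9.
Subtracting the second from the third: A - 2C = -19.
Solving: C = 7, A = -5, then B = -1.
Hence u_{17} = -5·17 + (-1) + 7·(-1) = -93.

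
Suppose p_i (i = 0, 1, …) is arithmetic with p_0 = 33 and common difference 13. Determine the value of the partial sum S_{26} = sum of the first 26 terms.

p_i = 33 + (i - 0)·13.
p_{25} = 358; S = 26·(33 + 358)/2 = 5083.

5083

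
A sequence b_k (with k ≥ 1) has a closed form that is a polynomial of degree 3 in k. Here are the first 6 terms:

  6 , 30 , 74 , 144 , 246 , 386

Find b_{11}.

1866

1st diffs: 24, 44, 70, 102, 140.
2nd diffs: 20, 26, 32, 38.
3rd diffs: 6, 6, 6 (constant).
So b_k = k^3 + 4k^2 + 5k - 4.
Evaluating at k = 11 gives b_{11} = 1866.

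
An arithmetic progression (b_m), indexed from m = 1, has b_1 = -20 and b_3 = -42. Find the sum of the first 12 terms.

-966

Common difference d = (-42 - (-20)) / (3 - 1) = -11.
b_m = -20 + (m - 1)·(-11).
b_{12} = -141; S = 12·(-20 + (-141))/2 = -966.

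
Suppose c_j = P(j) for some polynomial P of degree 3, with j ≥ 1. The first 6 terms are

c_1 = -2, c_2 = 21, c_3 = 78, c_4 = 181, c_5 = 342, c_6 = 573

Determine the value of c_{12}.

1st diffs: 23, 57, 103, 161, 231.
2nd diffs: 34, 46, 58, 70.
3rd diffs: 12, 12, 12 (constant).
So c_j = 2j^3 + 5j^2 - 6j - 3.
Evaluating at j = 12 gives c_{12} = 4101.

4101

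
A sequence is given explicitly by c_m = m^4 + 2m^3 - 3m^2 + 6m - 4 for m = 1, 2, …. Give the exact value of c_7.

c_7 = 1·7^4 + 2·7^3 - 3·7^2 + 6·7 - 4 = 2978.

2978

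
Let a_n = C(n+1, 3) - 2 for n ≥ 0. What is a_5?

18

C(6, 3) = 20, so a_5 = 18.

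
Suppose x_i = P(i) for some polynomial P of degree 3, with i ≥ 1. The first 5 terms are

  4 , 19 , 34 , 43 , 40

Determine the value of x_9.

1st diffs: 15, 15, 9, -3.
2nd diffs: 0, -6, -12.
3rd diffs: -6, -6 (constant).
So x_i = -i^3 + 6i^2 + 4i - 5.
Evaluating at i = 9 gives x_9 = -212.

-212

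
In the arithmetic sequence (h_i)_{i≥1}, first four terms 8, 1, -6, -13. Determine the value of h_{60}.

Common difference d = -7.
h_i = 8 + (i - 1)·(-7).
h_{60} = 8 + 59·(-7) = -405.

-405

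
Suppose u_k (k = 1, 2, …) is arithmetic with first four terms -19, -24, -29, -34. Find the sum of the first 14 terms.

-721

Common difference d = -5.
u_k = -19 + (k - 1)·(-5).
u_{14} = -84; S = 14·(-19 + (-84))/2 = -721.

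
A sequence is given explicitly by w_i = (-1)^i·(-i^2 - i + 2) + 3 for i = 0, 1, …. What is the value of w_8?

(-1)^8 = 1; -i^2 - i + 2 at i=8 is -70; so w_8 = -67.

-67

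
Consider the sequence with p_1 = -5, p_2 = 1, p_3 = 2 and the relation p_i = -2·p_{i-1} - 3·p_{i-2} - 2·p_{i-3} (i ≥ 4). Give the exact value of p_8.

-29

Applying the relation repeatedly:
p_4 = 3; p_5 = -14; p_6 = 15; p_7 = 6; p_8 = -29.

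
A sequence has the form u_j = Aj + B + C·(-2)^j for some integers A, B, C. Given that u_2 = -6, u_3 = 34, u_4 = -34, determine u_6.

The three given values yield: 2A + B + 4C = -6; 3A + B - 8C = 34; 4A + B + 16C = -34.
Subtracting the first from the second: A - 12C = 40.
Subtracting the second from the third: A + 24C = -68.
Solving: C = -3, A = 4, then B = -2.
Hence u_6 = 4·6 + (-2) + (-3)·64 = -170.

-170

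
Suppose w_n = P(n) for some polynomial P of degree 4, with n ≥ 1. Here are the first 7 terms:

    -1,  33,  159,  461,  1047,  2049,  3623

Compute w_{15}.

1st diffs: 34, 126, 302, 586, 1002, 1574.
2nd diffs: 92, 176, 284, 416, 572.
3rd diffs: 84, 108, 132, 156.
4th diffs: 24, 24, 24 (constant).
Newton forward-difference form: w_n = -1 + 34·C(n-1,1) + 92·C(n-1,2) + 84·C(n-1,3) + 24·C(n-1,4).
At n = 15: n-1 = 14, so w_{15} = -1 + 476 + 8372 + 30576 + 24024 = 63447.

63447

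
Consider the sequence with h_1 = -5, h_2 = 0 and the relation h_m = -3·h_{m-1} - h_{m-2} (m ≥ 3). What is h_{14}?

h_3 = 5;  h_4 = -15;  h_5 = 40;  …;  h_{11} = 12920;  h_{12} = -33825;  h_{13} = 88555;  h_{14} = -231840.

-231840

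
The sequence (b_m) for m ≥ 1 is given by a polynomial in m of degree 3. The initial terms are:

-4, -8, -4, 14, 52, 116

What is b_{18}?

1st diffs: -4, 4, 18, 38, 64.
2nd diffs: 8, 14, 20, 26.
3rd diffs: 6, 6, 6 (constant).
Newton forward-difference form: b_m = -4 + (-4)·C(m-1,1) + 8·C(m-1,2) + 6·C(m-1,3).
At m = 18: m-1 = 17, so b_{18} = -4 - 68 + 1088 + 4080 = 5096.

5096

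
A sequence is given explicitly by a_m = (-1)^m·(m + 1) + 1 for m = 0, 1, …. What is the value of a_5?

(-1)^5 = -1; m + 1 at m=5 is 6; so a_5 = -5.

-5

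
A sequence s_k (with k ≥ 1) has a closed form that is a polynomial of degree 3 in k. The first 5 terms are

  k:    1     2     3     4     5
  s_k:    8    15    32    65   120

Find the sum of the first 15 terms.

1st diffs: 7, 17, 33, 55.
2nd diffs: 10, 16, 22.
3rd diffs: 6, 6 (constant).
Newton forward-difference form: s_k = 8 + 7·C(k-1,1) + 10·C(k-1,2) + 6·C(k-1,3).
Continuing: …, 203, 320, 477, 680, …, s_{15} = 3200.
Summing k = 1..15 (15 terms) gives 13595.

13595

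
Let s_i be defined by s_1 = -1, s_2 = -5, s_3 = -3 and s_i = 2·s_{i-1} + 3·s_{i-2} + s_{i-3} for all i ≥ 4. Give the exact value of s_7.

-566

Step forward from the initial values:
s_4 = -22  s_5 = -58  s_6 = -185  s_7 = -566.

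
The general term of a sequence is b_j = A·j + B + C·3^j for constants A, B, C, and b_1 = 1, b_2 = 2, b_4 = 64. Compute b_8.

Write the equations: A + B + 3C = 1; 2A + B + 9C = 2; 4A + B + 81C = 64.
Subtracting the first from the second: A + 6C = 1.
Subtracting the second from the third: 2A + 72C = 62.
Solving: C = 1, A = -5, then B = 3.
Therefore b_8 = -40 + 3 + 1·6561 = 6524.

6524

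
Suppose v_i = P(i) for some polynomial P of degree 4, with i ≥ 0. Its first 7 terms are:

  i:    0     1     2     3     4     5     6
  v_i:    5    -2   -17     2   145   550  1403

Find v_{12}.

1st diffs: -7, -15, 19, 143, 405, 853.
2nd diffs: -8, 34, 124, 262, 448.
3rd diffs: 42, 90, 138, 186.
4th diffs: 48, 48, 48 (constant).
So v_i = 2i^4 - 5i^3 - 3i^2 - i + 5.
Evaluating at i = 12 gives v_{12} = 32393.

32393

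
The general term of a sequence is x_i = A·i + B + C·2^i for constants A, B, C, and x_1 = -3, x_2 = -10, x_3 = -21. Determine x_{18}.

-524338

The three given values yield: A + B + 2C = -3; 2A + B + 4C = -10; 3A + B + 8C = -21.
Subtracting the first from the second: A + 2C = -7.
Subtracting the second from the third: A + 4C = -11.
Solving: C = -2, A = -3, then B = 4.
So x_i = -3·i + 4 + (-2)·2^i; at i=18 this is -524338.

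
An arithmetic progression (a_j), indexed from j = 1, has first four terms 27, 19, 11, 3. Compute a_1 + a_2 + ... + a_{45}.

-6705

Common difference d = -8.
a_j = 27 + (j - 1)·(-8).
a_{45} = -325; S = 45·(27 + (-325))/2 = -6705.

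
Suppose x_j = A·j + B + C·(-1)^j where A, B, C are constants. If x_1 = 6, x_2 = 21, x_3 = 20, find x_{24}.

175

At j = 1, 2, 3: A + B - C = 6; 2A + B + C = 21; 3A + B - C = 20.
Subtracting the first from the second: A + 2C = 15.
Subtracting the second from the third: A - 2C = -1.
Solving: C = 4, A = 7, then B = 3.
Therefore x_{24} = 168 + 3 + 4·1 = 175.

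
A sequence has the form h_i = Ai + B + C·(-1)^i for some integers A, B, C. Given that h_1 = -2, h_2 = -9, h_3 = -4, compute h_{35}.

The three given values yield: A + B - C = -2; 2A + B + C = -9; 3A + B - C = -4.
Subtracting the first from the second: A + 2C = -7.
Subtracting the second from the third: A - 2C = 5.
Solving: C = -3, A = -1, then B = -4.
Hence h_{35} = -1·35 + (-4) + (-3)·(-1) = -36.

-36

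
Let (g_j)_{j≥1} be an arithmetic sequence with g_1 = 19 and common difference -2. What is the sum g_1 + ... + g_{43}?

-989

g_j = 19 + (j - 1)·(-2).
g_{43} = -65; S = 43·(19 + (-65))/2 = -989.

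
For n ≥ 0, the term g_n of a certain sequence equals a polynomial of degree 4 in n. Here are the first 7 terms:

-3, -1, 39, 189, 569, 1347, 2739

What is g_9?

1st diffs: 2, 40, 150, 380, 778, 1392.
2nd diffs: 38, 110, 230, 398, 614.
3rd diffs: 72, 120, 168, 216.
4th diffs: 48, 48, 48 (constant).
So g_n = 2n^4 + 5n^2 - 5n - 3.
Evaluating at n = 9 gives g_9 = 13479.

13479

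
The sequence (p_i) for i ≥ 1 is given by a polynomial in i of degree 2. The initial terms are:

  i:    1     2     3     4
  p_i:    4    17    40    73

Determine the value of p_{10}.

1st diffs: 13, 23, 33.
2nd diffs: 10, 10 (constant).
So p_i = 5i^2 - 2i + 1.
Evaluating at i = 10 gives p_{10} = 481.

481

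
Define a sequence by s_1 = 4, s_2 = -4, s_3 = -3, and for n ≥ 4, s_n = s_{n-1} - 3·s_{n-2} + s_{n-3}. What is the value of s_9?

Iterate the recurrence:
s_4 = 13; s_5 = 18; s_6 = -24; s_7 = -65; s_8 = 25; s_9 = 196.

196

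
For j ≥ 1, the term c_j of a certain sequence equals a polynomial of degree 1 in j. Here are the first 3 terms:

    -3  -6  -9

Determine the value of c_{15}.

-45

1st diffs: -3, -3 (constant).
So c_j = -3j.
Evaluating at j = 15 gives c_{15} = -45.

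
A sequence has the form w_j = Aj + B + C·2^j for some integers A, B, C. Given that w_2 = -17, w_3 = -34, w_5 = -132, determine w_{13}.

Plug in j = 2, 3, 5: 2A + B + 4C = -17; 3A + B + 8C = -34; 5A + B + 32C = -132.
Subtracting the first from the second: A + 4C = -17.
Subtracting the second from the third: 2A + 24C = -98.
Solving: C = -4, A = -1, then B = 1.
Therefore w_{13} = -13 + 1 + (-4)·8192 = -32780.

-32780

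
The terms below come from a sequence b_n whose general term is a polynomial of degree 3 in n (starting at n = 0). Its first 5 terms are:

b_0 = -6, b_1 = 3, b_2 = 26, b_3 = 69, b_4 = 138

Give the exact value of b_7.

1st diffs: 9, 23, 43, 69.
2nd diffs: 14, 20, 26.
3rd diffs: 6, 6 (constant).
Newton forward-difference form: b_n = -6 + 9·C(n,1) + 14·C(n,2) + 6·C(n,3).
At n = 7: n = 7, so b_7 = -6 + 63 + 294 + 210 = 561.

561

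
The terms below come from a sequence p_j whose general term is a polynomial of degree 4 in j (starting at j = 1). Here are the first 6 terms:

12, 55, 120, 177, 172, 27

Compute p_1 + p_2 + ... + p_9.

-3300

1st diffs: 43, 65, 57, -5, -145.
2nd diffs: 22, -8, -62, -140.
3rd diffs: -30, -54, -78.
4th diffs: -24, -24 (constant).
Newton forward-difference form: p_j = 12 + 43·C(j-1,1) + 22·C(j-1,2) + (-30)·C(j-1,3) + (-24)·C(j-1,4).
Continuing: -360, -1115, -2388.
Summing j = 1..9 (9 terms) gives -3300.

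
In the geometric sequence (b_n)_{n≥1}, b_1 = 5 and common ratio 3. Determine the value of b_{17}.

b_n = 5·3^(n-1).
b_{17} = 5·3^16 = 215233605.

215233605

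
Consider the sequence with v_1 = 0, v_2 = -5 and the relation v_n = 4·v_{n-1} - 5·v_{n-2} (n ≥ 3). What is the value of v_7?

-220

Iterate the recurrence:
v_3 = -20; v_4 = -55; v_5 = -120; v_6 = -205; v_7 = -220.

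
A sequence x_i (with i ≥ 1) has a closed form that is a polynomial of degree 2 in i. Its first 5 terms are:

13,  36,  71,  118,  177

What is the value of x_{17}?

1st diffs: 23, 35, 47, 59.
2nd diffs: 12, 12, 12 (constant).
So x_i = 6i^2 + 5i + 2.
Evaluating at i = 17 gives x_{17} = 1821.

1821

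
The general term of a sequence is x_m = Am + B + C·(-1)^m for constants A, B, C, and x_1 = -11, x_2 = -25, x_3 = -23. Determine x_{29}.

Write the equations: A + B - C = -11; 2A + B + C = -25; 3A + B - C = -23.
Subtracting the first from the second: A + 2C = -14.
Subtracting the second from the third: A - 2C = 2.
Solving: C = -4, A = -6, then B = -9.
So x_m = -6·m + (-9) + (-4)·(-1)^m; at m=29 this is -179.

-179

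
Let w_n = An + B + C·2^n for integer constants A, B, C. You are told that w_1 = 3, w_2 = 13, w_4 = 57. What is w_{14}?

The three given values yield: A + B + 2C = 3; 2A + B + 4C = 13; 4A + B + 16C = 57.
Subtracting the first from the second: A + 2C = 10.
Subtracting the second from the third: 2A + 12C = 44.
Solving: C = 3, A = 4, then B = -7.
So w_n = 4·n + (-7) + 3·2^n; at n=14 this is 49201.

49201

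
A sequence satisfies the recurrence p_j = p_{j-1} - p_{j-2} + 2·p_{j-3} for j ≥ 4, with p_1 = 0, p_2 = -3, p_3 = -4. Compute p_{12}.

-26

Iterate the recurrence:
p_4 = -1, p_5 = -3, p_6 = -10, p_7 = -9, p_8 = -5, p_9 = -16, p_{10} = -29, p_{11} = -23, p_{12} = -26.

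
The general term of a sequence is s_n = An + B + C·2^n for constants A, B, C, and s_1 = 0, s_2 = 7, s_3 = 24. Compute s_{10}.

5083

Write the equations: A + B + 2C = 0; 2A + B + 4C = 7; 3A + B + 8C = 24.
Subtracting the first from the second: A + 2C = 7.
Subtracting the second from the third: A + 4C = 17.
Solving: C = 5, A = -3, then B = -7.
So s_n = -3·n + (-7) + 5·2^n; at n=10 this is 5083.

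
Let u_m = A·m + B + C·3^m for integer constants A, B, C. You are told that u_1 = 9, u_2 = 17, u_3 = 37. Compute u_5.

257

Plug in m = 1, 2, 3: A + B + 3C = 9; 2A + B + 9C = 17; 3A + B + 27C = 37.
Subtracting the first from the second: A + 6C = 8.
Subtracting the second from the third: A + 18C = 20.
Solving: C = 1, A = 2, then B = 4.
So u_m = 2·m + 4 + 1·3^m; at m=5 this is 257.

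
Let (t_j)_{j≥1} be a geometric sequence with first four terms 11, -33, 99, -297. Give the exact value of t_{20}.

Common ratio r = -3.
t_j = 11·(-3)^(j-1).
t_{20} = 11·(-3)^19 = -12784876137.

-12784876137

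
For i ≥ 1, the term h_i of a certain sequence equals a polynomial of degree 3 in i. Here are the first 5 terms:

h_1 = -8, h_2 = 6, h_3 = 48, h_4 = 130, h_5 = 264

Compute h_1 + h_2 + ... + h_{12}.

1st diffs: 14, 42, 82, 134.
2nd diffs: 28, 40, 52.
3rd diffs: 12, 12 (constant).
Newton forward-difference form: h_i = -8 + 14·C(i-1,1) + 28·C(i-1,2) + 12·C(i-1,3).
Continuing: …, 462, 736, 1098, 1560, …, h_{12} = 3666.
Summing i = 1..12 (12 terms) gives 12928.

12928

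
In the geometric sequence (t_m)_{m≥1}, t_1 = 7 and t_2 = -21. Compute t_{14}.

-11160261

Common ratio r = -3.
t_m = 7·(-3)^(m-1).
t_{14} = 7·(-3)^13 = -11160261.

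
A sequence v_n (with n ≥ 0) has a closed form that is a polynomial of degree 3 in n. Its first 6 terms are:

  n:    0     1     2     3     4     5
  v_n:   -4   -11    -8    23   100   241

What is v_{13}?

1st diffs: -7, 3, 31, 77, 141.
2nd diffs: 10, 28, 46, 64.
3rd diffs: 18, 18, 18 (constant).
So v_n = 3n^3 - 4n^2 - 6n - 4.
Evaluating at n = 13 gives v_{13} = 5833.

5833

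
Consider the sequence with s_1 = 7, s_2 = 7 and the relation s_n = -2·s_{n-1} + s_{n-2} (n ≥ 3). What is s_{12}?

Applying the relation repeatedly:
s_3 = -7;  s_4 = 21;  s_5 = -49;  s_6 = 119;  s_7 = -287;  s_8 = 693;  s_9 = -1673;  s_{10} = 4039;  s_{11} = -9751;  s_{12} = 23541.

23541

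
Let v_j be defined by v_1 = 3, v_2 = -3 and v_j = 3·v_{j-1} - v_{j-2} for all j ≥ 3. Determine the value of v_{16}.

-3449553

Applying the relation repeatedly:
v_3 = -12  v_4 = -33  v_5 = -87  …  v_{13} = -192237  v_{14} = -503283  v_{15} = -1317612  v_{16} = -3449553.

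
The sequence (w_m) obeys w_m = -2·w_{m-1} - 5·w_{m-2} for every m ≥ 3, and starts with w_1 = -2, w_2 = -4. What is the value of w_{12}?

20864

Iterate the recurrence:
w_3 = 18; w_4 = -16; w_5 = -58; w_6 = 196; w_7 = -102; w_8 = -776; w_9 = 2062; w_{10} = -244; w_{11} = -9822; w_{12} = 20864.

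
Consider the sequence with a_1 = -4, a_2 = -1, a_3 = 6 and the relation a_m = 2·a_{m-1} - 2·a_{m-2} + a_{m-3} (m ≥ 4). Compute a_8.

Compute successive terms:
a_4 = 10;  a_5 = 7;  a_6 = 0;  a_7 = -4;  a_8 = -1.

-1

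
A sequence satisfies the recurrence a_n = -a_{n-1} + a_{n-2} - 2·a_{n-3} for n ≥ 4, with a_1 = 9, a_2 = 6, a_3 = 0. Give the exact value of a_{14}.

Applying the relation repeatedly:
a_4 = -12;  a_5 = 0;  a_6 = -12;  …;  a_{11} = 432;  a_{12} = -876;  a_{13} = 1764;  a_{14} = -3504.

-3504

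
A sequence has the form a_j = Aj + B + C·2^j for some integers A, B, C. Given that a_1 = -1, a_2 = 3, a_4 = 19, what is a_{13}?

8213

Plug in j = 1, 2, 4: A + B + 2C = -1; 2A + B + 4C = 3; 4A + B + 16C = 19.
Subtracting the first from the second: A + 2C = 4.
Subtracting the second from the third: 2A + 12C = 16.
Solving: C = 1, A = 2, then B = -5.
So a_j = 2·j + (-5) + 1·2^j; at j=13 this is 8213.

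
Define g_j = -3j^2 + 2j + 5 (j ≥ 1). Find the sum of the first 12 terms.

Over j = 1..12: Σj = 78, Σj² = 650.
Total = (-3)·650 + (2)·78 + (5)·12 = -1734.

-1734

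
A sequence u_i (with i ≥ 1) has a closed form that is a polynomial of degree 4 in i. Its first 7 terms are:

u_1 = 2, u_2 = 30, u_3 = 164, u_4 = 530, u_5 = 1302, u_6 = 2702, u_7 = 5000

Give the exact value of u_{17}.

171090

1st diffs: 28, 134, 366, 772, 1400, 2298.
2nd diffs: 106, 232, 406, 628, 898.
3rd diffs: 126, 174, 222, 270.
4th diffs: 48, 48, 48 (constant).
Newton forward-difference form: u_i = 2 + 28·C(i-1,1) + 106·C(i-1,2) + 126·C(i-1,3) + 48·C(i-1,4).
At i = 17: i-1 = 16, so u_{17} = 2 + 448 + 12720 + 70560 + 87360 = 171090.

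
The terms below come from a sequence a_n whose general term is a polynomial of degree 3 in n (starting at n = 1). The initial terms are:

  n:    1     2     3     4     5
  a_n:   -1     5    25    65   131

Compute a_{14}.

1st diffs: 6, 20, 40, 66.
2nd diffs: 14, 20, 26.
3rd diffs: 6, 6 (constant).
So a_n = n^3 + n^2 - 4n + 1.
Evaluating at n = 14 gives a_{14} = 2885.

2885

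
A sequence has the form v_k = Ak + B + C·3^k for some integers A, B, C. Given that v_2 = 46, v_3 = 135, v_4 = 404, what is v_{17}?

Write the equations: 2A + B + 9C = 46; 3A + B + 27C = 135; 4A + B + 81C = 404.
Subtracting the first from the second: A + 18C = 89.
Subtracting the second from the third: A + 54C = 269.
Solving: C = 5, A = -1, then B = 3.
Therefore v_{17} = -17 + 3 + 5·129140163 = 645700801.

645700801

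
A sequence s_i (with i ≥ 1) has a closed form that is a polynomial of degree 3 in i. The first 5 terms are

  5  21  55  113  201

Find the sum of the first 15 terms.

1st diffs: 16, 34, 58, 88.
2nd diffs: 18, 24, 30.
3rd diffs: 6, 6 (constant).
Newton forward-difference form: s_i = 5 + 16·C(i-1,1) + 18·C(i-1,2) + 6·C(i-1,3).
Continuing: …, 325, 491, 705, 973, …, s_{15} = 4051.
Summing i = 1..15 (15 terms) gives 18135.

18135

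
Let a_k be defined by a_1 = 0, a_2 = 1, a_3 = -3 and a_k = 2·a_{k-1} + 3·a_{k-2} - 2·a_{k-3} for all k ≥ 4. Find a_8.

Step forward from the initial values:
a_4 = -3  a_5 = -17  a_6 = -37  a_7 = -119  a_8 = -315.

-315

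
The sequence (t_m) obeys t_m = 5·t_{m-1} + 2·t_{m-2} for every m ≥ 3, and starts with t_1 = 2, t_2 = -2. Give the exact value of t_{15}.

t_3 = -6; t_4 = -34; t_5 = -182; …; t_{12} = -23511714; t_{13} = -126311542; t_{14} = -678581138; t_{15} = -3645528774.

-3645528774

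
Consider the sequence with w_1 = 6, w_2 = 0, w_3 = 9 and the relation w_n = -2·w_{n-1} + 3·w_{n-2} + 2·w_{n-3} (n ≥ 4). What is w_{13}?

122823

Compute successive terms:
w_4 = -6; w_5 = 39; w_6 = -78; w_7 = 261; w_8 = -678; w_9 = 1983; w_{10} = -5478; w_{11} = 15549; w_{12} = -43566; w_{13} = 122823.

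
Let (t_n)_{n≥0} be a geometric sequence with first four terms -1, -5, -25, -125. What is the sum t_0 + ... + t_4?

-781

Common ratio r = 5.
t_n = (-1)·5^(n-0).
S = (-1)·(5^5 - 1)/(5 - 1) = (-1)·(3125 - 1)/(4) = -781.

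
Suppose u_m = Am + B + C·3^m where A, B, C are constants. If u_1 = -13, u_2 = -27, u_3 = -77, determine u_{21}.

-31381059533

Plug in m = 1, 2, 3: A + B + 3C = -13; 2A + B + 9C = -27; 3A + B + 27C = -77.
Subtracting the first from the second: A + 6C = -14.
Subtracting the second from the third: A + 18C = -50.
Solving: C = -3, A = 4, then B = -8.
So u_m = 4·m + (-8) + (-3)·3^m; at m=21 this is -31381059533.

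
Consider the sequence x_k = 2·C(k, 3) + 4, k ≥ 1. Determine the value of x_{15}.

C(15, 3) = 455, so x_{15} = 914.

914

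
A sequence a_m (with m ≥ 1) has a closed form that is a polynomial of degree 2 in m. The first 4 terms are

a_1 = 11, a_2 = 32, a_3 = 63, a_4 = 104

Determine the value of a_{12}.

1st diffs: 21, 31, 41.
2nd diffs: 10, 10 (constant).
Newton forward-difference form: a_m = 11 + 21·C(m-1,1) + 10·C(m-1,2).
At m = 12: m-1 = 11, so a_{12} = 11 + 231 + 550 = 792.

792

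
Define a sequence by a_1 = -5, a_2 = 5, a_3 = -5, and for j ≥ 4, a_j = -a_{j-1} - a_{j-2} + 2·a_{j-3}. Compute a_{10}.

-10

Applying the relation repeatedly:
a_4 = -10  a_5 = 25  a_6 = -25  a_7 = -20  a_8 = 95  a_9 = -125  a_{10} = -10.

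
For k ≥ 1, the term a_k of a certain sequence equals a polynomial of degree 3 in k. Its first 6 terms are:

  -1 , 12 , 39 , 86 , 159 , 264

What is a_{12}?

1902

1st diffs: 13, 27, 47, 73, 105.
2nd diffs: 14, 20, 26, 32.
3rd diffs: 6, 6, 6 (constant).
Newton forward-difference form: a_k = -1 + 13·C(k-1,1) + 14·C(k-1,2) + 6·C(k-1,3).
At k = 12: k-1 = 11, so a_{12} = -1 + 143 + 770 + 990 = 1902.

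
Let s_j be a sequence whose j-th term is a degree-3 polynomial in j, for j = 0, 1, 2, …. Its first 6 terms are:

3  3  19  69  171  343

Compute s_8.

1st diffs: 0, 16, 50, 102, 172.
2nd diffs: 16, 34, 52, 70.
3rd diffs: 18, 18, 18 (constant).
Newton forward-difference form: s_j = 3 + 16·C(j,2) + 18·C(j,3).
At j = 8: j = 8, so s_8 = 3 + 448 + 1008 = 1459.

1459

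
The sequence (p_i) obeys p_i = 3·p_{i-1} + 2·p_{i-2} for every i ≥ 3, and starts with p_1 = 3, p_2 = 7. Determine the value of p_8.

p_3 = 27;  p_4 = 95;  p_5 = 339;  p_6 = 1207;  p_7 = 4299;  p_8 = 15311.

15311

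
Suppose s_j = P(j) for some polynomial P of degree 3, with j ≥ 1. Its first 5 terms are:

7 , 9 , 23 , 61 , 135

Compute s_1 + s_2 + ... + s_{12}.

1st diffs: 2, 14, 38, 74.
2nd diffs: 12, 24, 36.
3rd diffs: 12, 12 (constant).
Newton forward-difference form: s_j = 7 + 2·C(j-1,1) + 12·C(j-1,2) + 12·C(j-1,3).
Continuing: …, 257, 439, 693, 1031, …, s_{12} = 2669.
Summing j = 1..12 (12 terms) gives 8796.

8796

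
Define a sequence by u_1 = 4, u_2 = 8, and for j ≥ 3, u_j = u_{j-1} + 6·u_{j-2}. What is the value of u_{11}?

189776

u_3 = 32, u_4 = 80, u_5 = 272, u_6 = 752, u_7 = 2384, u_8 = 6896, u_9 = 21200, u_{10} = 62576, u_{11} = 189776.
(Characteristic roots are 3 and -2.)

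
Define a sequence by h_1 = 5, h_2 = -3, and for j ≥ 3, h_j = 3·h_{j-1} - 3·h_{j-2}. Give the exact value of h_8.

Step forward from the initial values:
h_3 = -24  h_4 = -63  h_5 = -117  h_6 = -162  h_7 = -135  h_8 = 81.

81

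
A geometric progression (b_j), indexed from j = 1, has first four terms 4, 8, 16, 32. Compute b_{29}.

Common ratio r = 2.
b_j = 4·2^(j-1).
b_{29} = 4·2^28 = 1073741824.

1073741824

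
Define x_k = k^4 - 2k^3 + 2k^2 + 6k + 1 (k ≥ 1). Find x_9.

x_9 = 1·9^4 - 2·9^3 + 2·9^2 + 6·9 + 1 = 5320.

5320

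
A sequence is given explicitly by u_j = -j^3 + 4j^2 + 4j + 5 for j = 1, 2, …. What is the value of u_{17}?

u_{17} = -1·17^3 + 4·17^2 + 4·17 + 5 = -3684.

-3684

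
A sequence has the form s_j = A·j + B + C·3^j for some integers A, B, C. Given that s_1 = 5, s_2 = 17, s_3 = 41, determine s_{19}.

1162261577

At j = 1, 2, 3: A + B + 3C = 5; 2A + B + 9C = 17; 3A + B + 27C = 41.
Subtracting the first from the second: A + 6C = 12.
Subtracting the second from the third: A + 18C = 24.
Solving: C = 1, A = 6, then B = -4.
Therefore s_{19} = 114 + (-4) + 1·1162261467 = 1162261577.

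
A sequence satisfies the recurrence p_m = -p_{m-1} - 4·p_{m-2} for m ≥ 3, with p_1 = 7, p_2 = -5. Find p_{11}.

6313

Compute successive terms:
p_3 = -23; p_4 = 43; p_5 = 49; p_6 = -221; p_7 = 25; p_8 = 859; p_9 = -959; p_{10} = -2477; p_{11} = 6313.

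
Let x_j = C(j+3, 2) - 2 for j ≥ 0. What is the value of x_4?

C(7, 2) = 21, so x_4 = 19.

19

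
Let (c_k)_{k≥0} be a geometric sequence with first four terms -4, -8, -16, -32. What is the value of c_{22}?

-16777216

Common ratio r = 2.
c_k = (-4)·2^(k-0).
c_{22} = (-4)·2^22 = -16777216.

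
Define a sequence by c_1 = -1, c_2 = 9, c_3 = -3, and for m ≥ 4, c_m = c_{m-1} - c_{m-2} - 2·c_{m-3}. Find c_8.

95

Compute successive terms:
c_4 = -10  c_5 = -25  c_6 = -9  c_7 = 36  c_8 = 95.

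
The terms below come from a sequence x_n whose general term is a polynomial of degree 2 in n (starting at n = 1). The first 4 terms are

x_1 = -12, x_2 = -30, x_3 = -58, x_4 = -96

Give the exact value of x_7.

-270

1st diffs: -18, -28, -38.
2nd diffs: -10, -10 (constant).
Newton forward-difference form: x_n = -12 + (-18)·C(n-1,1) + (-10)·C(n-1,2).
At n = 7: n-1 = 6, so x_7 = -12 - 108 - 150 = -270.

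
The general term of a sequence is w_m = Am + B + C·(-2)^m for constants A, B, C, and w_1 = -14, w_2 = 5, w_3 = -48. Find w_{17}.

-524374

Write the equations: A + B - 2C = -14; 2A + B + 4C = 5; 3A + B - 8C = -48.
Subtracting the first from the second: A + 6C = 19.
Subtracting the second from the third: A - 12C = -53.
Solving: C = 4, A = -5, then B = -1.
So w_m = -5·m + (-1) + 4·(-2)^m; at m=17 this is -524374.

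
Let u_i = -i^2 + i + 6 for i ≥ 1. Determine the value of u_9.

-66

u_9 = -1·9^2 + 1·9 + 6 = -66.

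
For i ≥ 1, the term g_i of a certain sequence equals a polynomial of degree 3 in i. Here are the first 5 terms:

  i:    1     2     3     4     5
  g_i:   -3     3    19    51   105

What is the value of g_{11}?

1st diffs: 6, 16, 32, 54.
2nd diffs: 10, 16, 22.
3rd diffs: 6, 6 (constant).
Newton forward-difference form: g_i = -3 + 6·C(i-1,1) + 10·C(i-1,2) + 6·C(i-1,3).
At i = 11: i-1 = 10, so g_{11} = -3 + 60 + 450 + 720 = 1227.

1227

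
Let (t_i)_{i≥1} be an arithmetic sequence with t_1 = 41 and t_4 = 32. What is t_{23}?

-25

Common difference d = (32 - 41) / (4 - 1) = -3.
t_i = 41 + (i - 1)·(-3).
t_{23} = 41 + 22·(-3) = -25.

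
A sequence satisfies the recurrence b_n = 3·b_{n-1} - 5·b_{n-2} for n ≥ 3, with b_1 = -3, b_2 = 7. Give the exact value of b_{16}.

-565127

Applying the relation repeatedly:
b_3 = 36;  b_4 = 73;  b_5 = 39;  …;  b_{13} = -22611;  b_{14} = -226073;  b_{15} = -565164;  b_{16} = -565127.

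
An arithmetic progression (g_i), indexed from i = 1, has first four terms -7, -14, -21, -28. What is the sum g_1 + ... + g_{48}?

-8232

Common difference d = -7.
g_i = -7 + (i - 1)·(-7).
g_{48} = -336; S = 48·(-7 + (-336))/2 = -8232.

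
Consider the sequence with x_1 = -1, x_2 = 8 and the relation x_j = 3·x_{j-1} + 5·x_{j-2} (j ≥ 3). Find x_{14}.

156330728

Compute successive terms:
x_3 = 19  x_4 = 97  x_5 = 386  …  x_{11} = 2121274  x_{12} = 8893687  x_{13} = 37287431  x_{14} = 156330728.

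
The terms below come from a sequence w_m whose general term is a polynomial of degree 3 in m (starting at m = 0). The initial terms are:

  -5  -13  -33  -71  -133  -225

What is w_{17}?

1st diffs: -8, -20, -38, -62, -92.
2nd diffs: -12, -18, -24, -30.
3rd diffs: -6, -6, -6 (constant).
Newton forward-difference form: w_m = -5 + (-8)·C(m,1) + (-12)·C(m,2) + (-6)·C(m,3).
At m = 17: m = 17, so w_{17} = -5 - 136 - 1632 - 4080 = -5853.

-5853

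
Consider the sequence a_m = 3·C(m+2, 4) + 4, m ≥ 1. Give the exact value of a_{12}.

3007

C(14, 4) = 1001, so a_{12} = 3007.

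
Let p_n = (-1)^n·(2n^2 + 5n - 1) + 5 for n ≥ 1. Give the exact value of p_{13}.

-397

(-1)^13 = -1; 2n^2 + 5n - 1 at n=13 is 402; so p_{13} = -397.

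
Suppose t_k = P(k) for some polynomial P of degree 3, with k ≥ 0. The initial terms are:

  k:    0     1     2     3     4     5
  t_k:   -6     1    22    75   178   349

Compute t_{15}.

9759

1st diffs: 7, 21, 53, 103, 171.
2nd diffs: 14, 32, 50, 68.
3rd diffs: 18, 18, 18 (constant).
Newton forward-difference form: t_k = -6 + 7·C(k,1) + 14·C(k,2) + 18·C(k,3).
At k = 15: k = 15, so t_{15} = -6 + 105 + 1470 + 8190 = 9759.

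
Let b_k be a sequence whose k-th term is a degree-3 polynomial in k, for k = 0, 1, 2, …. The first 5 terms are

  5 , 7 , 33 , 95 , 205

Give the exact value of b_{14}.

1st diffs: 2, 26, 62, 110.
2nd diffs: 24, 36, 48.
3rd diffs: 12, 12 (constant).
Newton forward-difference form: b_k = 5 + 2·C(k,1) + 24·C(k,2) + 12·C(k,3).
At k = 14: k = 14, so b_{14} = 5 + 28 + 2184 + 4368 = 6585.

6585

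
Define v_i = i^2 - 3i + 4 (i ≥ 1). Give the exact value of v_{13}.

134

v_{13} = 1·13^2 - 3·13 + 4 = 134.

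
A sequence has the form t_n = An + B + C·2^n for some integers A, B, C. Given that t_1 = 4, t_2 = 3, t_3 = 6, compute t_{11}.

Write the equations: A + B + 2C = 4; 2A + B + 4C = 3; 3A + B + 8C = 6.
Subtracting the first from the second: A + 2C = -1.
Subtracting the second from the third: A + 4C = 3.
Solving: C = 2, A = -5, then B = 5.
So t_n = -5·n + 5 + 2·2^n; at n=11 this is 4046.

4046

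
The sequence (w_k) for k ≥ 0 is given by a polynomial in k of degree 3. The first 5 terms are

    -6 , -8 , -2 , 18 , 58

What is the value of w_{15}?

3534

1st diffs: -2, 6, 20, 40.
2nd diffs: 8, 14, 20.
3rd diffs: 6, 6 (constant).
Newton forward-difference form: w_k = -6 + (-2)·C(k,1) + 8·C(k,2) + 6·C(k,3).
At k = 15: k = 15, so w_{15} = -6 - 30 + 840 + 2730 = 3534.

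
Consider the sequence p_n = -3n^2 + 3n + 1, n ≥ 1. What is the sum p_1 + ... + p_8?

-496

Over n = 1..8: Σn = 36, Σn² = 204.
Total = (-3)·204 + (3)·36 + (1)·8 = -496.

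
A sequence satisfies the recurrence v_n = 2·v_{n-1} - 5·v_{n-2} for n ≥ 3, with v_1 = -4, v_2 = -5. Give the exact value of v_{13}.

Step forward from the initial values:
v_3 = 10, v_4 = 45, v_5 = 40, …, v_{10} = 5155, v_{11} = 610, v_{12} = -24555, v_{13} = -52160.

-52160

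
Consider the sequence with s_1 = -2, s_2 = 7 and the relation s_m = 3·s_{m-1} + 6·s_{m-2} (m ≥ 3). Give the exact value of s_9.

98901

Iterate the recurrence:
s_3 = 9, s_4 = 69, s_5 = 261, s_6 = 1197, s_7 = 5157, s_8 = 22653, s_9 = 98901.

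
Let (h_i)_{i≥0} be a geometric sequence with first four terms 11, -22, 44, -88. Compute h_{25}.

-369098752

Common ratio r = -2.
h_i = 11·(-2)^(i-0).
h_{25} = 11·(-2)^25 = -369098752.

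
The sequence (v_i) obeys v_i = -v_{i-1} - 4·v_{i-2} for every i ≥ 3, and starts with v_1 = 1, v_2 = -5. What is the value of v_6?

-53

Compute successive terms:
v_3 = 1; v_4 = 19; v_5 = -23; v_6 = -53.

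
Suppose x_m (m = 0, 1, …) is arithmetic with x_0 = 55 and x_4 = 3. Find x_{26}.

-283

Common difference d = (3 - 55) / (4 - 0) = -13.
x_m = 55 + (m - 0)·(-13).
x_{26} = 55 + 26·(-13) = -283.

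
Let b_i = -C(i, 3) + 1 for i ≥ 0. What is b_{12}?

-219

C(12, 3) = 220, so b_{12} = -219.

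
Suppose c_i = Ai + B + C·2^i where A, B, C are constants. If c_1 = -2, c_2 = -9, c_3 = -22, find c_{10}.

Plug in i = 1, 2, 3: A + B + 2C = -2; 2A + B + 4C = -9; 3A + B + 8C = -22.
Subtracting the first from the second: A + 2C = -7.
Subtracting the second from the third: A + 4C = -13.
Solving: C = -3, A = -1, then B = 5.
Hence c_{10} = -1·10 + 5 + (-3)·1024 = -3077.

-3077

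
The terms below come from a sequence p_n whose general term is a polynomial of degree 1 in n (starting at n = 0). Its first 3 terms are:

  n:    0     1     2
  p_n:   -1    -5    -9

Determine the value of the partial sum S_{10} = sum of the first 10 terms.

-190

1st diffs: -4, -4 (constant).
So p_n = -4n - 1.
Continuing: …, -13, -17, -21, -25, …, p_9 = -37.
Summing n = 0..9 (10 terms) gives -190.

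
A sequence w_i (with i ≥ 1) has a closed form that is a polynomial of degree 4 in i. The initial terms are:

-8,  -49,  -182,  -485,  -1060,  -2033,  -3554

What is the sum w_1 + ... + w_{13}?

1st diffs: -41, -133, -303, -575, -973, -1521.
2nd diffs: -92, -170, -272, -398, -548.
3rd diffs: -78, -102, -126, -150.
4th diffs: -24, -24, -24 (constant).
Newton forward-difference form: w_i = -8 + (-41)·C(i-1,1) + (-92)·C(i-1,2) + (-78)·C(i-1,3) + (-24)·C(i-1,4).
Continuing: …, -5797, -8960, -13265, -18958, …, w_{13} = -35612.
Summing i = 1..13 (13 terms) gives -116272.

-116272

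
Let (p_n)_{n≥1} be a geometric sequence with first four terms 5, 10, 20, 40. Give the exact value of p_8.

640

Common ratio r = 2.
p_n = 5·2^(n-1).
p_8 = 5·2^7 = 640.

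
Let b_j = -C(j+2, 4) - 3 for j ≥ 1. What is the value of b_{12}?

C(14, 4) = 1001, so b_{12} = -1004.

-1004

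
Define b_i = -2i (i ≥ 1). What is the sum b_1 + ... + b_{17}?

-306

Over i = 1..17: Σi = 153.
Total = (-2)·153 = -306.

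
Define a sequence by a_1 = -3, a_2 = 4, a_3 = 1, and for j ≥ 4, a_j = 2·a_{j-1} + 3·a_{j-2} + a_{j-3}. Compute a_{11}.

25379

a_4 = 11, a_5 = 29, a_6 = 92, a_7 = 282, a_8 = 869, a_9 = 2676, a_{10} = 8241, a_{11} = 25379.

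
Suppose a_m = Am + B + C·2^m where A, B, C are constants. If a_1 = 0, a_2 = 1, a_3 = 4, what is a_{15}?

At m = 1, 2, 3: A + B + 2C = 0; 2A + B + 4C = 1; 3A + B + 8C = 4.
Subtracting the first from the second: A + 2C = 1.
Subtracting the second from the third: A + 4C = 3.
Solving: C = 1, A = -1, then B = -1.
So a_m = -1·m + (-1) + 1·2^m; at m=15 this is 32752.

32752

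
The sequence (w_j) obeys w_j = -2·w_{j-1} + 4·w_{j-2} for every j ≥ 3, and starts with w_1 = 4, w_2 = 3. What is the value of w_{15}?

6004736

Step forward from the initial values:
w_3 = 10;  w_4 = -8;  w_5 = 56;  …;  w_{12} = -177152;  w_{13} = 573440;  w_{14} = -1855488;  w_{15} = 6004736.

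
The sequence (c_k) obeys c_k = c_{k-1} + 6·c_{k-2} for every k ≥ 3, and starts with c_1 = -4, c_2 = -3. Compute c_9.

-14895

Iterate the recurrence:
c_3 = -27  c_4 = -45  c_5 = -207  c_6 = -477  c_7 = -1719  c_8 = -4581  c_9 = -14895.
(Characteristic roots are 3 and -2.)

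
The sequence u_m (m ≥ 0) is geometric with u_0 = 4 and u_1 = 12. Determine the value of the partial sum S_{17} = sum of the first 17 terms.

258280324

Common ratio r = 3.
u_m = 4·3^(m-0).
S = 4·(3^17 - 1)/(3 - 1) = 4·(129140163 - 1)/(2) = 258280324.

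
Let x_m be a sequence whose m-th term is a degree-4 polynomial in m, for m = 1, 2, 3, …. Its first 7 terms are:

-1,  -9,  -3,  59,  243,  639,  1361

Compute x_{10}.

1st diffs: -8, 6, 62, 184, 396, 722.
2nd diffs: 14, 56, 122, 212, 326.
3rd diffs: 42, 66, 90, 114.
4th diffs: 24, 24, 24 (constant).
So x_m = m^4 - 3m^3 - 2m + 3.
Evaluating at m = 10 gives x_{10} = 6983.

6983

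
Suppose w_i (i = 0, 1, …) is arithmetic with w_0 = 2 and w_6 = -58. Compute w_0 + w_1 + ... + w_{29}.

-4290

Common difference d = (-58 - 2) / (6 - 0) = -10.
w_i = 2 + (i - 0)·(-10).
w_{29} = -288; S = 30·(2 + (-288))/2 = -4290.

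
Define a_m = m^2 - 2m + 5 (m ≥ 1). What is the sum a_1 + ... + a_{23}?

Over m = 1..23: Σm = 276, Σm² = 4324.
Total = (1)·4324 + (-2)·276 + (5)·23 = 3887.

3887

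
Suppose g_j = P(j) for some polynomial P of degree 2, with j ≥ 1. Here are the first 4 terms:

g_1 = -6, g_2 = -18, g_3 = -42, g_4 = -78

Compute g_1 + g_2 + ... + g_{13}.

1st diffs: -12, -24, -36.
2nd diffs: -12, -12 (constant).
So g_j = -6j^2 + 6j - 6.
Continuing: …, -126, -186, -258, -342, …, g_{13} = -942.
Summing j = 1..13 (13 terms) gives -4446.

-4446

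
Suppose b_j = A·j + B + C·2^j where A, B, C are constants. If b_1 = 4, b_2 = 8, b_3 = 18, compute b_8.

752

At j = 1, 2, 3: A + B + 2C = 4; 2A + B + 4C = 8; 3A + B + 8C = 18.
Subtracting the first from the second: A + 2C = 4.
Subtracting the second from the third: A + 4C = 10.
Solving: C = 3, A = -2, then B = 0.
Therefore b_8 = -16 + 0 + 3·256 = 752.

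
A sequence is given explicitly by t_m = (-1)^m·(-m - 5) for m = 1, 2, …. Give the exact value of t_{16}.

(-1)^16 = 1; -m - 5 at m=16 is -21; so t_{16} = -21.

-21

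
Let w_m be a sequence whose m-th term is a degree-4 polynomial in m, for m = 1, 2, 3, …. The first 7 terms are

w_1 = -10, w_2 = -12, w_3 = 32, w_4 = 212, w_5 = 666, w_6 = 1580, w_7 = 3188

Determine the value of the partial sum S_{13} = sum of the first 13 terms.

138996

1st diffs: -2, 44, 180, 454, 914, 1608.
2nd diffs: 46, 136, 274, 460, 694.
3rd diffs: 90, 138, 186, 234.
4th diffs: 48, 48, 48 (constant).
Newton forward-difference form: w_m = -10 + (-2)·C(m-1,1) + 46·C(m-1,2) + 90·C(m-1,3) + 48·C(m-1,4).
Continuing: …, 5772, 9662, 15236, 22920, …, w_{13} = 46562.
Summing m = 1..13 (13 terms) gives 138996.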